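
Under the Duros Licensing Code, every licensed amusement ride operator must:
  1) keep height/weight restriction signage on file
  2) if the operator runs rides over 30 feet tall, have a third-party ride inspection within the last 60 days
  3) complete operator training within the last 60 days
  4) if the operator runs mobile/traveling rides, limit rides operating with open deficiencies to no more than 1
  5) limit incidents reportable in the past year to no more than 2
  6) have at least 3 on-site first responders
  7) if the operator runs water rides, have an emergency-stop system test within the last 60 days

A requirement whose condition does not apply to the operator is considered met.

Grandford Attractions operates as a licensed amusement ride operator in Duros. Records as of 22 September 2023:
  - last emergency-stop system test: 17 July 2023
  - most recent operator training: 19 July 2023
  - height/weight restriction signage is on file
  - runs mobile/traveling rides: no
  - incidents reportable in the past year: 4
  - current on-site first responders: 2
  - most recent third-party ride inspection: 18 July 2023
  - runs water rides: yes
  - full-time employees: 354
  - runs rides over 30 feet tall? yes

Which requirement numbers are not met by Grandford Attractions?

1. height/weight restriction signage present → met
2. condition 'runs rides over 30 feet tall' holds; third-party ride inspection 66 days ago vs limit 60 → not met
3. operator training 65 days ago vs limit 60 → not met
4. condition 'runs mobile/traveling rides' does not hold → requirement n/a → met
5. incidents reportable in the past year 4 > 2 → not met
6. on-site first responders 2 < 3 → not met
7. condition 'runs water rides' holds; emergency-stop system test 67 days ago vs limit 60 → not met
Not met: 2, 3, 5, 6, 7

2, 3, 5, 6, 7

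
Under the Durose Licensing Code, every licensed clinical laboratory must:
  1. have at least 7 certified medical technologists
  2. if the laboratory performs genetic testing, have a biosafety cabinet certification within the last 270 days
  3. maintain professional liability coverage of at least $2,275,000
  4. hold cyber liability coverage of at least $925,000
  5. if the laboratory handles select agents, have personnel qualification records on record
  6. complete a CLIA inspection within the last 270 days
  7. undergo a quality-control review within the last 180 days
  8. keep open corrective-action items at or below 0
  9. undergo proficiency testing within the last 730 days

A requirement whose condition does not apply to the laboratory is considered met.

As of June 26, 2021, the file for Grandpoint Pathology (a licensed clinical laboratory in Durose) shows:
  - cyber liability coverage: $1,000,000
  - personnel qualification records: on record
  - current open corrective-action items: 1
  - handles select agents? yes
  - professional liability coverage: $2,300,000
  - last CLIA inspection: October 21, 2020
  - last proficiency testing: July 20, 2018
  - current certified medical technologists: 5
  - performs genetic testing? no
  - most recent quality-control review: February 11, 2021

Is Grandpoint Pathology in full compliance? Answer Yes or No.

1. certified medical technologists 5 < 7 → not met
2. condition 'performs genetic testing' does not hold → requirement n/a → met
3. professional liability coverage $2,300,000 ≥ $2,275,000 → met
4. cyber liability coverage $1,000,000 ≥ $925,000 → met
5. condition 'handles select agents' holds; personnel qualification records present → met
6. CLIA inspection 248 days ago vs limit 270 → met
7. quality-control review 135 days ago vs limit 180 → met
8. open corrective-action items 1 > 0 → not met
9. proficiency testing 1072 days ago vs limit 730 → not met
Not met: 1, 8, 9

No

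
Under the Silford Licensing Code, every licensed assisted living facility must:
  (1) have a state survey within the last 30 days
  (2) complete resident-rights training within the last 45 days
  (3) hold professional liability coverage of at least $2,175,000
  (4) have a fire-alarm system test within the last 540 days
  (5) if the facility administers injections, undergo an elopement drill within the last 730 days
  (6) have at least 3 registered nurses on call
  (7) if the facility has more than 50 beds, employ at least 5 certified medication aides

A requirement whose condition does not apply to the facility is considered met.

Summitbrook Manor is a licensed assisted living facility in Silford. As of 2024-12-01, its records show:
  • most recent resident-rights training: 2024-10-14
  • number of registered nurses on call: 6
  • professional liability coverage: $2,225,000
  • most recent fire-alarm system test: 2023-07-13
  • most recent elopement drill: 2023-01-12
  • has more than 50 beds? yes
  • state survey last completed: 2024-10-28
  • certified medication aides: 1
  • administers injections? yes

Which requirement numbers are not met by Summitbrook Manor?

1. state survey 34 days ago vs limit 30 → not met
2. resident-rights training 48 days ago vs limit 45 → not met
3. professional liability coverage $2,225,000 ≥ $2,175,000 → met
4. fire-alarm system test 507 days ago vs limit 540 → met
5. condition 'administers injections' holds; elopement drill 689 days ago vs limit 730 → met
6. registered nurses on call 6 ≥ 3 → met
7. condition 'has more than 50 beds' holds; certified medication aides 1 < 5 → not met
Not met: 1, 2, 7

1, 2, 7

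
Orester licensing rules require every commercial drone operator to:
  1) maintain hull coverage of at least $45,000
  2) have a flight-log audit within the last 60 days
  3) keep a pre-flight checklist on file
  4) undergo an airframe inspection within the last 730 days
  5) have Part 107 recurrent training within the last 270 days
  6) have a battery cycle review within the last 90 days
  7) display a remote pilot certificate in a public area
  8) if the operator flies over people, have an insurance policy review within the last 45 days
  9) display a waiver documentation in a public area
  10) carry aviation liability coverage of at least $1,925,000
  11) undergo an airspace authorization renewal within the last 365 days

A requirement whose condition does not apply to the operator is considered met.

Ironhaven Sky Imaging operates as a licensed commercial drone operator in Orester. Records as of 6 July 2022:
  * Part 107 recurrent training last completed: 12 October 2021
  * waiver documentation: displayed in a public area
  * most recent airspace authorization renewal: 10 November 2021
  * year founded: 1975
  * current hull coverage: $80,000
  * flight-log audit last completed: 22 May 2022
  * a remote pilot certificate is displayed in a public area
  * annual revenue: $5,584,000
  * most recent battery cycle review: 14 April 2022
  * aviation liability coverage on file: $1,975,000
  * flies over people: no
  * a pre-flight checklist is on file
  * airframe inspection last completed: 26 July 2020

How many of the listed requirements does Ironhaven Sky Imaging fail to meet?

1. hull coverage $80,000 ≥ $45,000 → met
2. flight-log audit 45 days ago vs limit 60 → met
3. pre-flight checklist present → met
4. airframe inspection 710 days ago vs limit 730 → met
5. Part 107 recurrent training 267 days ago vs limit 270 → met
6. battery cycle review 83 days ago vs limit 90 → met
7. remote pilot certificate present → met
8. condition 'flies over people' does not hold → requirement n/a → met
9. waiver documentation present → met
10. aviation liability coverage $1,975,000 ≥ $1,925,000 → met
11. airspace authorization renewal 238 days ago vs limit 365 → met
Not met: 0 of 11

0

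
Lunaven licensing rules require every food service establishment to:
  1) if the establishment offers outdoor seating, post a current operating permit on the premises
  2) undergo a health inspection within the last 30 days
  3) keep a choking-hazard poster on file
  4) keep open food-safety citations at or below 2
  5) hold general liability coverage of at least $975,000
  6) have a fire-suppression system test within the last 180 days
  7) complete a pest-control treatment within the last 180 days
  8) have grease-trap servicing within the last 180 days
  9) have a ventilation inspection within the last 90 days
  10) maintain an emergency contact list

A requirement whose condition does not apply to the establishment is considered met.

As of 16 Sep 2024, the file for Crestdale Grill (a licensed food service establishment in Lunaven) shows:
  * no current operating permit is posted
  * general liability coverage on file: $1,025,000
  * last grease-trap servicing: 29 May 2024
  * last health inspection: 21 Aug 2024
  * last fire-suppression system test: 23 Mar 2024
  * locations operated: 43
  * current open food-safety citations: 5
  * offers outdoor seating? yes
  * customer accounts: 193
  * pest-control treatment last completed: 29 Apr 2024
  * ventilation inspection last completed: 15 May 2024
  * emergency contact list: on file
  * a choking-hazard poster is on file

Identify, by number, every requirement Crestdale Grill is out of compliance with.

1, 4, 9

1. condition 'offers outdoor seating' holds; current operating permit absent → not met
2. health inspection 26 days ago vs limit 30 → met
3. choking-hazard poster present → met
4. open food-safety citations 5 > 2 → not met
5. general liability coverage $1,025,000 ≥ $975,000 → met
6. fire-suppression system test 177 days ago vs limit 180 → met
7. pest-control treatment 140 days ago vs limit 180 → met
8. grease-trap servicing 110 days ago vs limit 180 → met
9. ventilation inspection 124 days ago vs limit 90 → not met
10. emergency contact list present → met
Not met: 1, 4, 9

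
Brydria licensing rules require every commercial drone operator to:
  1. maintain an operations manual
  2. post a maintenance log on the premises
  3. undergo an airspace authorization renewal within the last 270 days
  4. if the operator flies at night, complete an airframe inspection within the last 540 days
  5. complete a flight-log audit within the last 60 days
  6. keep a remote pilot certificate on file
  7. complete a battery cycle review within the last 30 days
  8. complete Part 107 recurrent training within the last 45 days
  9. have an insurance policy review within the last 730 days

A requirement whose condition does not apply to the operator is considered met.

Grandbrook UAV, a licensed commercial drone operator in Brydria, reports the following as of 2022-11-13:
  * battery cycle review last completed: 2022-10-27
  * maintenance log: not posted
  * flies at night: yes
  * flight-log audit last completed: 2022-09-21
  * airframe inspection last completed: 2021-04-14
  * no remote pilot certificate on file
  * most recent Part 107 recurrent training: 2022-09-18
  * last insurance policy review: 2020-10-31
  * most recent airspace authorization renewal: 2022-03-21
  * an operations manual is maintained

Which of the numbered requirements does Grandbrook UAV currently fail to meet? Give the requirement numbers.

2, 4, 6, 8, 9

1. operations manual present → met
2. maintenance log absent → not met
3. airspace authorization renewal 237 days ago vs limit 270 → met
4. condition 'flies at night' holds; airframe inspection 578 days ago vs limit 540 → not met
5. flight-log audit 53 days ago vs limit 60 → met
6. remote pilot certificate absent → not met
7. battery cycle review 17 days ago vs limit 30 → met
8. Part 107 recurrent training 56 days ago vs limit 45 → not met
9. insurance policy review 743 days ago vs limit 730 → not met
Not met: 2, 4, 6, 8, 9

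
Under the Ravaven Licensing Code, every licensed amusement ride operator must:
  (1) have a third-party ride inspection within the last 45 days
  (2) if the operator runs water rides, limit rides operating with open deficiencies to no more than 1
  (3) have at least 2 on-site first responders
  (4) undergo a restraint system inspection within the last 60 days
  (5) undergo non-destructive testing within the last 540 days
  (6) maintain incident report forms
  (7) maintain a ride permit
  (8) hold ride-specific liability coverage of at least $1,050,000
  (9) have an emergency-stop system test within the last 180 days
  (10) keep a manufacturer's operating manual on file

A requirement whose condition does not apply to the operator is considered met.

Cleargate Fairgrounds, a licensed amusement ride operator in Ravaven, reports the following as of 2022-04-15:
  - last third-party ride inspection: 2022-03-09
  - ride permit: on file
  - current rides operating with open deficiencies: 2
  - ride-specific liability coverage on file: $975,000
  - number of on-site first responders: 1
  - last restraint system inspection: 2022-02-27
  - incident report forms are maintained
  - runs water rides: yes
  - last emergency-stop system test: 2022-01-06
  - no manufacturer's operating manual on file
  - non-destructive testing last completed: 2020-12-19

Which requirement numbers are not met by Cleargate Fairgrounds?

2, 3, 8, 10

1. third-party ride inspection 37 days ago vs limit 45 → met
2. condition 'runs water rides' holds; rides operating with open deficiencies 2 > 1 → not met
3. on-site first responders 1 < 2 → not met
4. restraint system inspection 47 days ago vs limit 60 → met
5. non-destructive testing 482 days ago vs limit 540 → met
6. incident report forms present → met
7. ride permit present → met
8. ride-specific liability coverage $975,000 < $1,050,000 → not met
9. emergency-stop system test 99 days ago vs limit 180 → met
10. manufacturer's operating manual absent → not met
Not met: 2, 3, 8, 10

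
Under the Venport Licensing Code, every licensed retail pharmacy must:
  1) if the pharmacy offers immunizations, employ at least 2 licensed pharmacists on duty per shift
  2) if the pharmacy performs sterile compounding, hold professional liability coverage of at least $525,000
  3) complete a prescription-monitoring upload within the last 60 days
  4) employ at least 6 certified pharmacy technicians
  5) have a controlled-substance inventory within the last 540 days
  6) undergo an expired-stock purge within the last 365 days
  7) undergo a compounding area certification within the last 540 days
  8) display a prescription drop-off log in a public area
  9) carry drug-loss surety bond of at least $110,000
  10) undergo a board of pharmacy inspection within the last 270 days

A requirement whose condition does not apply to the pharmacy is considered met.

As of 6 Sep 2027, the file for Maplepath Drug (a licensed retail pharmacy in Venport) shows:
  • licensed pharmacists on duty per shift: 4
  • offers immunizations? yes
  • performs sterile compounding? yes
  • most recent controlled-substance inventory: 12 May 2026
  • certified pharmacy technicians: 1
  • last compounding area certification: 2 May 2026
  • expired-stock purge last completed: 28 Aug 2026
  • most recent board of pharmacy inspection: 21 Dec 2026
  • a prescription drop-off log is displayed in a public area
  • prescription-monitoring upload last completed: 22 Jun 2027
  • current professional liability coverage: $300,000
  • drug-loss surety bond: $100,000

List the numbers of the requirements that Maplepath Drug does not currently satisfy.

2, 3, 4, 6, 9

1. condition 'offers immunizations' holds; licensed pharmacists on duty per shift 4 ≥ 2 → met
2. condition 'performs sterile compounding' holds; professional liability coverage $300,000 < $525,000 → not met
3. prescription-monitoring upload 76 days ago vs limit 60 → not met
4. certified pharmacy technicians 1 < 6 → not met
5. controlled-substance inventory 482 days ago vs limit 540 → met
6. expired-stock purge 374 days ago vs limit 365 → not met
7. compounding area certification 492 days ago vs limit 540 → met
8. prescription drop-off log present → met
9. drug-loss surety bond $100,000 < $110,000 → not met
10. board of pharmacy inspection 259 days ago vs limit 270 → met
Not met: 2, 3, 4, 6, 9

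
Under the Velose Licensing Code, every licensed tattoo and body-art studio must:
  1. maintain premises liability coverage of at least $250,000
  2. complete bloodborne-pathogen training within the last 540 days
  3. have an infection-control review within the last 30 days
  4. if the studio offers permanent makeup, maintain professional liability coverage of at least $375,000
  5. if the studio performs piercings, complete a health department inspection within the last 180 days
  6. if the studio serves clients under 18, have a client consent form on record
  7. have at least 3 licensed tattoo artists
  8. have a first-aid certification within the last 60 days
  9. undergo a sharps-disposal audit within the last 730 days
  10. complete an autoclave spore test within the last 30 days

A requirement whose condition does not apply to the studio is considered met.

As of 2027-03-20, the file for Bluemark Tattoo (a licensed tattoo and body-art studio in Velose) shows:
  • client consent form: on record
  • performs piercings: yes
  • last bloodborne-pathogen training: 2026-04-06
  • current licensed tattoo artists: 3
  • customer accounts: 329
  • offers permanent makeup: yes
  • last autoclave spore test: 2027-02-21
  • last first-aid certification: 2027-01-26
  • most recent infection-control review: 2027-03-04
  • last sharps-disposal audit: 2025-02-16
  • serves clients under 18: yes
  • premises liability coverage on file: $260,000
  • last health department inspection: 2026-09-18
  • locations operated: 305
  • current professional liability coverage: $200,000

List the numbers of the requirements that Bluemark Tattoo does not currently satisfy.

1. premises liability coverage $260,000 ≥ $250,000 → met
2. bloodborne-pathogen training 348 days ago vs limit 540 → met
3. infection-control review 16 days ago vs limit 30 → met
4. condition 'offers permanent makeup' holds; professional liability coverage $200,000 < $375,000 → not met
5. condition 'performs piercings' holds; health department inspection 183 days ago vs limit 180 → not met
6. condition 'serves clients under 18' holds; client consent form present → met
7. licensed tattoo artists 3 ≥ 3 → met
8. first-aid certification 53 days ago vs limit 60 → met
9. sharps-disposal audit 762 days ago vs limit 730 → not met
10. autoclave spore test 27 days ago vs limit 30 → met
Not met: 4, 5, 9

4, 5, 9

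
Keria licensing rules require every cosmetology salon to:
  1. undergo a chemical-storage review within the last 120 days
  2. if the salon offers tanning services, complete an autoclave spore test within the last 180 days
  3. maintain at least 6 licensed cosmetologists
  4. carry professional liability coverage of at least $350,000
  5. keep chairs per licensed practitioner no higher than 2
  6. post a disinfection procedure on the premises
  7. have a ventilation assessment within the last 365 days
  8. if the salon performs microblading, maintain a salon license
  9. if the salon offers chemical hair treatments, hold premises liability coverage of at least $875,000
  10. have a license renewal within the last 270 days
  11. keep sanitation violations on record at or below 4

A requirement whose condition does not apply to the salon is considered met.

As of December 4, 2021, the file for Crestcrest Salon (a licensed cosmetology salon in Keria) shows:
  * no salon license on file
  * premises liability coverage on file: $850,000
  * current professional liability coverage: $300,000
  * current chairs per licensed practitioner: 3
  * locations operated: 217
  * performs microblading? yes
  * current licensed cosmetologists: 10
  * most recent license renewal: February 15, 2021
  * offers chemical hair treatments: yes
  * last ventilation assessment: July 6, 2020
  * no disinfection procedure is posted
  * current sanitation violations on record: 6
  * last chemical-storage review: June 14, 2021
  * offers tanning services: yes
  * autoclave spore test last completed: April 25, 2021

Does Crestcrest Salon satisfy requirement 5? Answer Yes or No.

No

5. chairs per licensed practitioner 3 > 2 → not met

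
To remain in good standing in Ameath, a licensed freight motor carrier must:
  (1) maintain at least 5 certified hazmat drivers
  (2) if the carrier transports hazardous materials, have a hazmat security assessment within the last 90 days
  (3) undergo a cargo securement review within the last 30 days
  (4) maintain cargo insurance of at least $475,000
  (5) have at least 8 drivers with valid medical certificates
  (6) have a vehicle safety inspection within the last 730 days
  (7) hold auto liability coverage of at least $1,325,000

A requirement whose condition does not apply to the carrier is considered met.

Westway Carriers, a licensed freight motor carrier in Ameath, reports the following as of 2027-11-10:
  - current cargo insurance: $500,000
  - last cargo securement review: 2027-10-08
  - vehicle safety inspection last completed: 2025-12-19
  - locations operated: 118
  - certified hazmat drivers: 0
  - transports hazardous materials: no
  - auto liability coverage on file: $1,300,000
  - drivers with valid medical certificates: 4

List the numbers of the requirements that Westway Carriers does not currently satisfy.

1. certified hazmat drivers 0 < 5 → not met
2. condition 'transports hazardous materials' does not hold → requirement n/a → met
3. cargo securement review 33 days ago vs limit 30 → not met
4. cargo insurance $500,000 ≥ $475,000 → met
5. drivers with valid medical certificates 4 < 8 → not met
6. vehicle safety inspection 691 days ago vs limit 730 → met
7. auto liability coverage $1,300,000 < $1,325,000 → not met
Not met: 1, 3, 5, 7

1, 3, 5, 7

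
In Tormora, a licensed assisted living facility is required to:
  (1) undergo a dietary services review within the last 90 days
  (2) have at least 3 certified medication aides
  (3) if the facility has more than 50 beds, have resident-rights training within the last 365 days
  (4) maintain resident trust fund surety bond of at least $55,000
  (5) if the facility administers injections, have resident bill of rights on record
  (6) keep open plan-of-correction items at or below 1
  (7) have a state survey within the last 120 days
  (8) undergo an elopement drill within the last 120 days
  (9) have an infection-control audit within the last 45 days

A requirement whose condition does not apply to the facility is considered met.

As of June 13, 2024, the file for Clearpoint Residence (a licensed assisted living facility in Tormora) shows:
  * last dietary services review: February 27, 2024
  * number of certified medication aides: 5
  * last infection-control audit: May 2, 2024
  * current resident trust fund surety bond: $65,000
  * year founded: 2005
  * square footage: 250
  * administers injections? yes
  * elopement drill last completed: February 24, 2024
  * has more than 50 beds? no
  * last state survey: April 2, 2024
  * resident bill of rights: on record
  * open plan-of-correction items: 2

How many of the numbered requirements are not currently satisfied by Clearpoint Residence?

1. dietary services review 107 days ago vs limit 90 → not met
2. certified medication aides 5 ≥ 3 → met
3. condition 'has more than 50 beds' does not hold → requirement n/a → met
4. resident trust fund surety bond $65,000 ≥ $55,000 → met
5. condition 'administers injections' holds; resident bill of rights present → met
6. open plan-of-correction items 2 > 1 → not met
7. state survey 72 days ago vs limit 120 → met
8. elopement drill 110 days ago vs limit 120 → met
9. infection-control audit 42 days ago vs limit 45 → met
Not met: 2 of 9

2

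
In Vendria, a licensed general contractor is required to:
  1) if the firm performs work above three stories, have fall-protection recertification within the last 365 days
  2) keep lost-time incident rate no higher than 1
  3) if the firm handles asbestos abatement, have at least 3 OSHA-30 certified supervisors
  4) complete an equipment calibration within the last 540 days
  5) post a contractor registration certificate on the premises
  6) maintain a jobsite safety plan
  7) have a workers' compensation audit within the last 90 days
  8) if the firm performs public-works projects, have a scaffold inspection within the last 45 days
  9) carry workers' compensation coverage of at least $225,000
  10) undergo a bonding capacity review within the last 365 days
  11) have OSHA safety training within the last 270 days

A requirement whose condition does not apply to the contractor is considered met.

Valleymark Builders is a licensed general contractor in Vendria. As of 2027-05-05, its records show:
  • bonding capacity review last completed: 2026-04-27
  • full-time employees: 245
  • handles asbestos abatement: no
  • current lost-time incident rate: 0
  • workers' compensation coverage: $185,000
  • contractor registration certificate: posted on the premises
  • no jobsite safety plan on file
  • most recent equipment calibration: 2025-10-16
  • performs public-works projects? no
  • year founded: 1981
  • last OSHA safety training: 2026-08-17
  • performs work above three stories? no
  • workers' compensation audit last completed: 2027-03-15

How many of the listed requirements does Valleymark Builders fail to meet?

4

1. condition 'performs work above three stories' does not hold → requirement n/a → met
2. lost-time incident rate 0 ≤ 1 → met
3. condition 'handles asbestos abatement' does not hold → requirement n/a → met
4. equipment calibration 566 days ago vs limit 540 → not met
5. contractor registration certificate present → met
6. jobsite safety plan absent → not met
7. workers' compensation audit 51 days ago vs limit 90 → met
8. condition 'performs public-works projects' does not hold → requirement n/a → met
9. workers' compensation coverage $185,000 < $225,000 → not met
10. bonding capacity review 373 days ago vs limit 365 → not met
11. OSHA safety training 261 days ago vs limit 270 → met
Not met: 4 of 11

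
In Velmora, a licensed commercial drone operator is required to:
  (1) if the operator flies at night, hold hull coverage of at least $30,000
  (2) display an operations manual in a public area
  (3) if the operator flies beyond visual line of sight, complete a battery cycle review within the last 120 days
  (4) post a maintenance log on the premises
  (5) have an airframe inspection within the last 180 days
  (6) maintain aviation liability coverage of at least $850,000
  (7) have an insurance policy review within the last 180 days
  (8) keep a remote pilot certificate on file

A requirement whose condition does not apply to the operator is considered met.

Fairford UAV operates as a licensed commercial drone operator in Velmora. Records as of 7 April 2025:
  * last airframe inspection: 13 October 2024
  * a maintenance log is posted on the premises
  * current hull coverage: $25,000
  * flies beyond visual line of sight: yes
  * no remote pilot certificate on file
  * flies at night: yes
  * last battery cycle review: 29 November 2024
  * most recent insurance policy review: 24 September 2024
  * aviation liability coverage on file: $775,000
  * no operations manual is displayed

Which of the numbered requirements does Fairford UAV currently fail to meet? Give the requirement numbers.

1, 2, 3, 6, 7, 8

1. condition 'flies at night' holds; hull coverage $25,000 < $30,000 → not met
2. operations manual absent → not met
3. condition 'flies beyond visual line of sight' holds; battery cycle review 129 days ago vs limit 120 → not met
4. maintenance log present → met
5. airframe inspection 176 days ago vs limit 180 → met
6. aviation liability coverage $775,000 < $850,000 → not met
7. insurance policy review 195 days ago vs limit 180 → not met
8. remote pilot certificate absent → not met
Not met: 1, 2, 3, 6, 7, 8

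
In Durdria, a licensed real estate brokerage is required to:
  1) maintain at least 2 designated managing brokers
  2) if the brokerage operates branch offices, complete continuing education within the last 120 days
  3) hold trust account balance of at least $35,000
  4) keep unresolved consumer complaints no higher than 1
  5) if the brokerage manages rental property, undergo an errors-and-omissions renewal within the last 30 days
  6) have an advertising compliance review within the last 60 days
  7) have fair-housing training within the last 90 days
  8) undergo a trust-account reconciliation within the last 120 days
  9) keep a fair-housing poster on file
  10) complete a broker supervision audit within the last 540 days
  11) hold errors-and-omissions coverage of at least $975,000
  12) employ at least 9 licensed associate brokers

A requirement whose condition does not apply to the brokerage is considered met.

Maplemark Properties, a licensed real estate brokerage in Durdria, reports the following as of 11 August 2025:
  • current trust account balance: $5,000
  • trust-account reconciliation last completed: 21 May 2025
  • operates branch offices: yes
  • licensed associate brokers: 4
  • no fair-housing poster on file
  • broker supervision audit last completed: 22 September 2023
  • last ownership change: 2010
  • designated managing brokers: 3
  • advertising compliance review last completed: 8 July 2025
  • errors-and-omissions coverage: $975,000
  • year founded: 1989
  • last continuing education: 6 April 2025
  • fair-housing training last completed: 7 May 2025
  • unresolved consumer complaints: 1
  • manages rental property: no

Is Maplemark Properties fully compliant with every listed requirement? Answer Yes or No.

No

1. designated managing brokers 3 ≥ 2 → met
2. condition 'operates branch offices' holds; continuing education 127 days ago vs limit 120 → not met
3. trust account balance $5,000 < $35,000 → not met
4. unresolved consumer complaints 1 ≤ 1 → met
5. condition 'manages rental property' does not hold → requirement n/a → met
6. advertising compliance review 34 days ago vs limit 60 → met
7. fair-housing training 96 days ago vs limit 90 → not met
8. trust-account reconciliation 82 days ago vs limit 120 → met
9. fair-housing poster absent → not met
10. broker supervision audit 689 days ago vs limit 540 → not met
11. errors-and-omissions coverage $975,000 ≥ $975,000 → met
12. licensed associate brokers 4 < 9 → not met
Not met: 2, 3, 7, 9, 10, 12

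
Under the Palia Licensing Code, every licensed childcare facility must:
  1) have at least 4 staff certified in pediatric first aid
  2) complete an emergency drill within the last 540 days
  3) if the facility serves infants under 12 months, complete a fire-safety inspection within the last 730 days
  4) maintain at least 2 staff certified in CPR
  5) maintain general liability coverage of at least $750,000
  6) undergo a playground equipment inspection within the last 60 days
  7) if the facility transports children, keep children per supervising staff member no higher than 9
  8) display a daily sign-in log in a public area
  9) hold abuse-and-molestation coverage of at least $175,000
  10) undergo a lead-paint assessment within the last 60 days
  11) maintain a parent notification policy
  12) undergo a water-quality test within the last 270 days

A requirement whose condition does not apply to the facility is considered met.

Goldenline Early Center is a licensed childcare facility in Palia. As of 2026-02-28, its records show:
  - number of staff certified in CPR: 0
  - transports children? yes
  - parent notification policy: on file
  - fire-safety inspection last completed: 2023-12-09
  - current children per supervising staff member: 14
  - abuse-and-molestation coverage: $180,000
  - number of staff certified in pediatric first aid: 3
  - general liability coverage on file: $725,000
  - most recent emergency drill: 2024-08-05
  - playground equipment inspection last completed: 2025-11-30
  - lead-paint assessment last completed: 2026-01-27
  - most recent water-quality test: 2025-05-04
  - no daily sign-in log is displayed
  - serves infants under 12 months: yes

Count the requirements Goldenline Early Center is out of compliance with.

9

1. staff certified in pediatric first aid 3 < 4 → not met
2. emergency drill 572 days ago vs limit 540 → not met
3. condition 'serves infants under 12 months' holds; fire-safety inspection 812 days ago vs limit 730 → not met
4. staff certified in CPR 0 < 2 → not met
5. general liability coverage $725,000 < $750,000 → not met
6. playground equipment inspection 90 days ago vs limit 60 → not met
7. condition 'transports children' holds; children per supervising staff member 14 > 9 → not met
8. daily sign-in log absent → not met
9. abuse-and-molestation coverage $180,000 ≥ $175,000 → met
10. lead-paint assessment 32 days ago vs limit 60 → met
11. parent notification policy present → met
12. water-quality test 300 days ago vs limit 270 → not met
Not met: 9 of 12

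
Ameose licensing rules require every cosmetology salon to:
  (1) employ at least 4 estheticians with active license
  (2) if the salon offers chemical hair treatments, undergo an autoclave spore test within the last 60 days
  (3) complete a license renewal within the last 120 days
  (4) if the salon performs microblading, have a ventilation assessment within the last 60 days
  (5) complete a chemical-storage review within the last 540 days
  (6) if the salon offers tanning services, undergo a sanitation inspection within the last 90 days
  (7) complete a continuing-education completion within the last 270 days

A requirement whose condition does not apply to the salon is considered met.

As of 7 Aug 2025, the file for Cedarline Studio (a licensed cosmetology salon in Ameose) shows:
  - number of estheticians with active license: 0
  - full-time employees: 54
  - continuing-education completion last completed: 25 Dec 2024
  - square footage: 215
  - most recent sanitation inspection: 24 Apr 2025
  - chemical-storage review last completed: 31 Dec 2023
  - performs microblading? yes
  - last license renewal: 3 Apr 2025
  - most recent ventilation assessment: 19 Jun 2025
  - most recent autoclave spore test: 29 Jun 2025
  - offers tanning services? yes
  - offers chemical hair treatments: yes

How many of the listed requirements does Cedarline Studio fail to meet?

1. estheticians with active license 0 < 4 → not met
2. condition 'offers chemical hair treatments' holds; autoclave spore test 39 days ago vs limit 60 → met
3. license renewal 126 days ago vs limit 120 → not met
4. condition 'performs microblading' holds; ventilation assessment 49 days ago vs limit 60 → met
5. chemical-storage review 585 days ago vs limit 540 → not met
6. condition 'offers tanning services' holds; sanitation inspection 105 days ago vs limit 90 → not met
7. continuing-education completion 225 days ago vs limit 270 → met
Not met: 4 of 7

4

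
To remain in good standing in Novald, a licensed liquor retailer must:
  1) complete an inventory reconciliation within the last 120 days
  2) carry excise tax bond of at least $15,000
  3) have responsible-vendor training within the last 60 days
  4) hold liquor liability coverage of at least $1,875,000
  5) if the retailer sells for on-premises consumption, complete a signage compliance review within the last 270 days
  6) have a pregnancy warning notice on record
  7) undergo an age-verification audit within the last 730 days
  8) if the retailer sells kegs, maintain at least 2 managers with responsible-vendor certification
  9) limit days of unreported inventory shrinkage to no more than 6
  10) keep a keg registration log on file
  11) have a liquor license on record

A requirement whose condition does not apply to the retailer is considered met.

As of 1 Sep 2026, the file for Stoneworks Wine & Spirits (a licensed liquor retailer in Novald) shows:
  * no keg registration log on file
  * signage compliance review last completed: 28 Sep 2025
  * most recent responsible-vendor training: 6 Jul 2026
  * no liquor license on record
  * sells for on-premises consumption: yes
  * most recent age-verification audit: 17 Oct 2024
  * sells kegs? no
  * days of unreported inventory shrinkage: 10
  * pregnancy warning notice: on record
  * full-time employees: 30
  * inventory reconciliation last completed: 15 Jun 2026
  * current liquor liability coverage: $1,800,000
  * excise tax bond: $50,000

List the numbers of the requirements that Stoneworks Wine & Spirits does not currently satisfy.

1. inventory reconciliation 78 days ago vs limit 120 → met
2. excise tax bond $50,000 ≥ $15,000 → met
3. responsible-vendor training 57 days ago vs limit 60 → met
4. liquor liability coverage $1,800,000 < $1,875,000 → not met
5. condition 'sells for on-premises consumption' holds; signage compliance review 338 days ago vs limit 270 → not met
6. pregnancy warning notice present → met
7. age-verification audit 684 days ago vs limit 730 → met
8. condition 'sells kegs' does not hold → requirement n/a → met
9. days of unreported inventory shrinkage 10 > 6 → not met
10. keg registration log absent → not met
11. liquor license absent → not met
Not met: 4, 5, 9, 10, 11

4, 5, 9, 10, 11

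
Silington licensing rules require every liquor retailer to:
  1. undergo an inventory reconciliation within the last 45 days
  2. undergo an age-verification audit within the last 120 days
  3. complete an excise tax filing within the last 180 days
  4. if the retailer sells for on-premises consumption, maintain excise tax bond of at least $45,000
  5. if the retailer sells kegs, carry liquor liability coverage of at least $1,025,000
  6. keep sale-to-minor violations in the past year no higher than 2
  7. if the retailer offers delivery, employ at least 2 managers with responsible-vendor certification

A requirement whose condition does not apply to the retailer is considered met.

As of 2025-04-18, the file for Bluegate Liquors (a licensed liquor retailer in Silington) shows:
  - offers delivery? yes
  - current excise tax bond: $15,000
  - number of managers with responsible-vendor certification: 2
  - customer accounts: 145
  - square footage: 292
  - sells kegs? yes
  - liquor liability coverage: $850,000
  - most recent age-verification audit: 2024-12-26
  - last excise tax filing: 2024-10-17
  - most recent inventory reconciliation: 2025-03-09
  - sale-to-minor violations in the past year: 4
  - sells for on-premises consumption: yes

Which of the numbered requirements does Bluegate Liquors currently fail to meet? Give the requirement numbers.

1. inventory reconciliation 40 days ago vs limit 45 → met
2. age-verification audit 113 days ago vs limit 120 → met
3. excise tax filing 183 days ago vs limit 180 → not met
4. condition 'sells for on-premises consumption' holds; excise tax bond $15,000 < $45,000 → not met
5. condition 'sells kegs' holds; liquor liability coverage $850,000 < $1,025,000 → not met
6. sale-to-minor violations in the past year 4 > 2 → not met
7. condition 'offers delivery' holds; managers with responsible-vendor certification 2 ≥ 2 → met
Not met: 3, 4, 5, 6

3, 4, 5, 6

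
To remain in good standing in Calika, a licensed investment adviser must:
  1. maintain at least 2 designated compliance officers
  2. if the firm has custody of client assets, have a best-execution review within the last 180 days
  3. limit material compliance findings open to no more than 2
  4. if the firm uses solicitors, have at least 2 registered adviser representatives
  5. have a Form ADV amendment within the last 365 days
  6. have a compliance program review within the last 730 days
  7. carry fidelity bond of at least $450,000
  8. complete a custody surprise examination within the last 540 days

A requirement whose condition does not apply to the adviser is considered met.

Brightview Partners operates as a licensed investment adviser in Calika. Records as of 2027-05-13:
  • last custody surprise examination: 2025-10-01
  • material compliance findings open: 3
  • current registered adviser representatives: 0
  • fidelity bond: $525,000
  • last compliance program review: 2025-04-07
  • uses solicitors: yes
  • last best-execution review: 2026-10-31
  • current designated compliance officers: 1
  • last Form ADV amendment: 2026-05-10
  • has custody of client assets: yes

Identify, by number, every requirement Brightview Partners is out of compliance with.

1, 2, 3, 4, 5, 6, 8

1. designated compliance officers 1 < 2 → not met
2. condition 'has custody of client assets' holds; best-execution review 194 days ago vs limit 180 → not met
3. material compliance findings open 3 > 2 → not met
4. condition 'uses solicitors' holds; registered adviser representatives 0 < 2 → not met
5. Form ADV amendment 368 days ago vs limit 365 → not met
6. compliance program review 766 days ago vs limit 730 → not met
7. fidelity bond $525,000 ≥ $450,000 → met
8. custody surprise examination 589 days ago vs limit 540 → not met
Not met: 1, 2, 3, 4, 5, 6, 8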